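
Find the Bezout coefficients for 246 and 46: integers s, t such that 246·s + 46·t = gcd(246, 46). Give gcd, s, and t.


Euclidean algorithm on (246, 46) — divide until remainder is 0:
  246 = 5 · 46 + 16
  46 = 2 · 16 + 14
  16 = 1 · 14 + 2
  14 = 7 · 2 + 0
gcd(246, 46) = 2.
Track Bezout coefficients alongside the remainders: start with r₀ = 246 = a·1 + b·0 (s = 1, t = 0) and r₁ = 46 = a·0 + b·1 (s = 0, t = 1); each new remainder r_{k+1} = r_{k-1} − q_k·r_k inherits s_{k+1} = s_{k-1} − q_k·s_k, t_{k+1} = t_{k-1} − q_k·t_k, so r_k = a·s_k + b·t_k at every step:
  q = 5: r = 16, s = 1 − 5·0 = 1, t = 0 − 5·1 = -5  (check: 246·1 + 46·(-5) = 16)
  q = 2: r = 14, s = 0 − 2·1 = -2, t = 1 − 2·(-5) = 11  (check: 246·(-2) + 46·11 = 14)
  q = 1: r = 2, s = 1 − 1·(-2) = 3, t = -5 − 1·11 = -16  (check: 246·3 + 46·(-16) = 2)
The row with r = 2 (the gcd) gives the Bezout coefficients s = 3, t = -16.
Result: 246 · (3) + 46 · (-16) = 2.

gcd(246, 46) = 2; s = 3, t = -16 (check: 246·3 + 46·(-16) = 2).


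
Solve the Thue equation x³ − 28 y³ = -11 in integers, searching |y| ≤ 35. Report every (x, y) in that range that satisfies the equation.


The equation is x³ - 28y³ = -11. For fixed y, x³ = 28·y³ − 11, so a solution requires the RHS to be a perfect cube.
Strategy: iterate y from -35 to 35, compute RHS = 28·y³ − 11, and check whether it is a (positive or negative) perfect cube.
Check small values of y:
  y = 0: RHS = -11 is not a perfect cube.
  y = 1: RHS = 17 is not a perfect cube.
  y = -1: RHS = -39 is not a perfect cube.
  y = 2: RHS = 213 is not a perfect cube.
  y = -2: RHS = -235 is not a perfect cube.
  y = 3: RHS = 745 is not a perfect cube.
  y = -3: RHS = -767 is not a perfect cube.
Continuing the search up to |y| = 35 finds no solutions either.
No (x, y) in the scanned range satisfies the equation.

No integer solutions with |y| ≤ 35.


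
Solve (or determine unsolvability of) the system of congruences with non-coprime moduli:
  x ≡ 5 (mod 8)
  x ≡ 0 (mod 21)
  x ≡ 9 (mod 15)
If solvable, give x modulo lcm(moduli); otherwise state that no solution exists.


Moduli 8, 21, 15 are not pairwise coprime, so CRT works modulo lcm(m_i) when all pairwise compatibility conditions hold.
Pairwise compatibility: gcd(m_i, m_j) must divide a_i - a_j for every pair.
Merge one congruence at a time:
  Start: x ≡ 5 (mod 8).
  Combine with x ≡ 0 (mod 21): gcd(8, 21) = 1; 0 - 5 = -5, which IS divisible by 1, so compatible.
    Write x = 5 + 8·t and substitute into x ≡ 0 (mod 21): 8·t ≡ 0 − 5 = -5 (mod 21).
    Reduce coefficients mod 21: 8·t ≡ 16 (mod 21).
    The inverse of 8 mod 21 is 8 (since 8·8 = 64 = 3·21 + 1), so t ≡ 8·16 = 128 ≡ 2 (mod 21).
    Then x = 5 + 8·2 = 21, valid modulo lcm(8, 21) = 168: x ≡ 21 (mod 168).
  Combine with x ≡ 9 (mod 15): gcd(168, 15) = 3; 9 - 21 = -12, which IS divisible by 3, so compatible.
    Write x = 21 + 168·t and substitute into x ≡ 9 (mod 15): 168·t ≡ 9 − 21 = -12 (mod 15).
    Divide the congruence (and modulus) by g = 3: 56·t ≡ -4 (mod 5).
    Reduce coefficients mod 5: 1·t ≡ 1 (mod 5).
    So t ≡ 1 (mod 5).
    Then x = 21 + 168·1 = 189, valid modulo lcm(168, 15) = 840: x ≡ 189 (mod 840).
Verify: 189 mod 8 = 5, 189 mod 21 = 0, 189 mod 15 = 9.

x ≡ 189 (mod 840).


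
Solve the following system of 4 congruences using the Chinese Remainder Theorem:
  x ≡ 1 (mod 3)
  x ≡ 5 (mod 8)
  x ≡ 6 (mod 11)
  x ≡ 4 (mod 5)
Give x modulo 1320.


Product of moduli M = 3 · 8 · 11 · 5 = 1320.
Merge one congruence at a time:
  Start: x ≡ 1 (mod 3).
  Combine with x ≡ 5 (mod 8); new modulus lcm = 24.
    Write x = 1 + 3·t and substitute into x ≡ 5 (mod 8): 3·t ≡ 5 − 1 = 4 (mod 8).
    The inverse of 3 mod 8 is 3 (since 3·3 = 9 = 1·8 + 1), so t ≡ 3·4 = 12 ≡ 4 (mod 8).
    Then x = 1 + 3·4 = 13, valid modulo lcm(3, 8) = 24: x ≡ 13 (mod 24).
  Combine with x ≡ 6 (mod 11); new modulus lcm = 264.
    Write x = 13 + 24·t and substitute into x ≡ 6 (mod 11): 24·t ≡ 6 − 13 = -7 (mod 11).
    Reduce coefficients mod 11: 2·t ≡ 4 (mod 11).
    The inverse of 2 mod 11 is 6 (since 2·6 = 12 = 1·11 + 1), so t ≡ 6·4 = 24 ≡ 2 (mod 11).
    Then x = 13 + 24·2 = 61, valid modulo lcm(24, 11) = 264: x ≡ 61 (mod 264).
  Combine with x ≡ 4 (mod 5); new modulus lcm = 1320.
    Write x = 61 + 264·t and substitute into x ≡ 4 (mod 5): 264·t ≡ 4 − 61 = -57 (mod 5).
    Reduce coefficients mod 5: 4·t ≡ 3 (mod 5).
    The inverse of 4 mod 5 is 4 (since 4·4 = 16 = 3·5 + 1), so t ≡ 4·3 = 12 ≡ 2 (mod 5).
    Then x = 61 + 264·2 = 589, valid modulo lcm(264, 5) = 1320: x ≡ 589 (mod 1320).
Verify against each original: 589 mod 3 = 1, 589 mod 8 = 5, 589 mod 11 = 6, 589 mod 5 = 4.

x ≡ 589 (mod 1320).


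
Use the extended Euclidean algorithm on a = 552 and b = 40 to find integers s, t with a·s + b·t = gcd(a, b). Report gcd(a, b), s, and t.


Euclidean algorithm on (552, 40) — divide until remainder is 0:
  552 = 13 · 40 + 32
  40 = 1 · 32 + 8
  32 = 4 · 8 + 0
gcd(552, 40) = 8.
Track Bezout coefficients alongside the remainders: start with r₀ = 552 = a·1 + b·0 (s = 1, t = 0) and r₁ = 40 = a·0 + b·1 (s = 0, t = 1); each new remainder r_{k+1} = r_{k-1} − q_k·r_k inherits s_{k+1} = s_{k-1} − q_k·s_k, t_{k+1} = t_{k-1} − q_k·t_k, so r_k = a·s_k + b·t_k at every step:
  q = 13: r = 32, s = 1 − 13·0 = 1, t = 0 − 13·1 = -13  (check: 552·1 + 40·(-13) = 32)
  q = 1: r = 8, s = 0 − 1·1 = -1, t = 1 − 1·(-13) = 14  (check: 552·(-1) + 40·14 = 8)
The row with r = 8 (the gcd) gives the Bezout coefficients s = -1, t = 14.
Result: 552 · (-1) + 40 · (14) = 8.

gcd(552, 40) = 8; s = -1, t = 14 (check: 552·(-1) + 40·14 = 8).


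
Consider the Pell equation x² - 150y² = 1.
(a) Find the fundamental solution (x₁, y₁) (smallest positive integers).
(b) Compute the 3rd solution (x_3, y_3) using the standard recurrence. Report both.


Step 1: Find the fundamental solution (x₁, y₁) of x² - 150y² = 1.
  Expand √150 as a continued fraction. a₀ = ⌊√150⌋ = 12; iterate m_{k+1} = d_k·a_k − m_k, d_{k+1} = (150 − m_{k+1}²)/d_k, a_{k+1} = ⌊(a₀ + m_{k+1})/d_{k+1}⌋ (starting m₀ = 0, d₀ = 1), with convergents p_k = a_k·p_{k-1} + p_{k-2}, q_k = a_k·q_{k-1} + q_{k-2} (p₋₁ = 1, q₋₁ = 0):
  k = 0: a₀ = 12; p₀/q₀ = 12/1; p₀² − 150·q₀² = 144 − 150 = -6.
  k = 1: m = 12, d = 6, a = ⌊(12 + 12)/6⌋ = 4; p/q = (4·12 + 1)/(4·1 + 0) = 49/4; p² − 150·q² = 2401 − 2400 = 1.
  The first convergent with p² − 150·q² = 1 gives the fundamental solution (x₁, y₁) = (49, 4).
Step 2: Apply the recurrence (x_{n+1}, y_{n+1}) = (x₁x_n + 150y₁y_n, x₁y_n + y₁x_n) repeatedly.
  From (x_1, y_1) = (49, 4): x_2 = 49·49 + 150·4·4 = 4801; y_2 = 49·4 + 4·49 = 392.
  From (x_2, y_2) = (4801, 392): x_3 = 49·4801 + 150·4·392 = 470449; y_3 = 49·392 + 4·4801 = 38412.
Step 3: Verify x_3² - 150·y_3² = 221322261601 - 221322261600 = 1 (should be 1). ✓

(x_1, y_1) = (49, 4); (x_3, y_3) = (470449, 38412).


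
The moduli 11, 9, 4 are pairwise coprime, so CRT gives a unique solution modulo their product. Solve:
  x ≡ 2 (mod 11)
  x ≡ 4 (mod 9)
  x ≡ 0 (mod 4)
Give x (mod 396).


Moduli 11, 9, 4 are pairwise coprime; by CRT there is a unique solution modulo M = 11 · 9 · 4 = 396.
Solve pairwise, accumulating the modulus:
  Start with x ≡ 2 (mod 11).
  Combine with x ≡ 4 (mod 9): since gcd(11, 9) = 1, we get a unique residue mod 99.
    Write x = 2 + 11·t and substitute into x ≡ 4 (mod 9): 11·t ≡ 4 − 2 = 2 (mod 9).
    Reduce coefficients mod 9: 2·t ≡ 2 (mod 9).
    The inverse of 2 mod 9 is 5 (since 2·5 = 10 = 1·9 + 1), so t ≡ 5·2 = 10 ≡ 1 (mod 9).
    Then x = 2 + 11·1 = 13, valid modulo lcm(11, 9) = 99: x ≡ 13 (mod 99).
  Combine with x ≡ 0 (mod 4): since gcd(99, 4) = 1, we get a unique residue mod 396.
    Write x = 13 + 99·t and substitute into x ≡ 0 (mod 4): 99·t ≡ 0 − 13 = -13 (mod 4).
    Reduce coefficients mod 4: 3·t ≡ 3 (mod 4).
    The inverse of 3 mod 4 is 3 (since 3·3 = 9 = 2·4 + 1), so t ≡ 3·3 = 9 ≡ 1 (mod 4).
    Then x = 13 + 99·1 = 112, valid modulo lcm(99, 4) = 396: x ≡ 112 (mod 396).
Verify: 112 mod 11 = 2 ✓, 112 mod 9 = 4 ✓, 112 mod 4 = 0 ✓.

x ≡ 112 (mod 396).


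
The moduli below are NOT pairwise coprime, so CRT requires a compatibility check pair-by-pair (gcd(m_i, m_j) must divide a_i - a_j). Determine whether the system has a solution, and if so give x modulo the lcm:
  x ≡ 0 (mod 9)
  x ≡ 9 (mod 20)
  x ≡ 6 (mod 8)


Moduli 9, 20, 8 are not pairwise coprime, so CRT works modulo lcm(m_i) when all pairwise compatibility conditions hold.
Pairwise compatibility: gcd(m_i, m_j) must divide a_i - a_j for every pair.
Merge one congruence at a time:
  Start: x ≡ 0 (mod 9).
  Combine with x ≡ 9 (mod 20): gcd(9, 20) = 1; 9 - 0 = 9, which IS divisible by 1, so compatible.
    Write x = 0 + 9·t and substitute into x ≡ 9 (mod 20): 9·t ≡ 9 − 0 = 9 (mod 20).
    The inverse of 9 mod 20 is 9 (since 9·9 = 81 = 4·20 + 1), so t ≡ 9·9 = 81 ≡ 1 (mod 20).
    Then x = 0 + 9·1 = 9, valid modulo lcm(9, 20) = 180: x ≡ 9 (mod 180).
  Combine with x ≡ 6 (mod 8): gcd(180, 8) = 4, and 6 - 9 = -3 is NOT divisible by 4.
    ⇒ system is inconsistent (no integer solution).

No solution (the system is inconsistent).


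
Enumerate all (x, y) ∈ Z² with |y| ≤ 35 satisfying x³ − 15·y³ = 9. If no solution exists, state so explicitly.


The equation is x³ - 15y³ = 9. For fixed y, x³ = 15·y³ + 9, so a solution requires the RHS to be a perfect cube.
Strategy: iterate y from -35 to 35, compute RHS = 15·y³ + 9, and check whether it is a (positive or negative) perfect cube.
Check small values of y:
  y = 0: RHS = 9 is not a perfect cube.
  y = 1: RHS = 24 is not a perfect cube.
  y = -1: RHS = -6 is not a perfect cube.
  y = 2: RHS = 129 is not a perfect cube.
  y = -2: RHS = -111 is not a perfect cube.
  y = 3: RHS = 414 is not a perfect cube.
  y = -3: RHS = -396 is not a perfect cube.
Continuing the search up to |y| = 35 finds no solutions either.
No (x, y) in the scanned range satisfies the equation.

No integer solutions with |y| ≤ 35.


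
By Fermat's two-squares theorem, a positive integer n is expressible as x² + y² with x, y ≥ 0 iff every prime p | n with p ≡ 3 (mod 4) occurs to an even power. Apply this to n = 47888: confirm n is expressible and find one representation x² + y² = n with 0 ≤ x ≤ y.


Step 1: Factor n = 47888 = 2^4 · 41 · 73.
Step 2: Check the mod-4 condition on each prime factor: 2 = 2 (special); 41 ≡ 1 (mod 4), exponent 1; 73 ≡ 1 (mod 4), exponent 1.
All primes ≡ 3 (mod 4) appear to even exponent (or don't appear), so by the two-squares theorem n IS expressible as a sum of two squares.
Step 3: Build a representation. Group n = k² · m with k = 4 and m = 41 · 73 = 2993 (a product of primes ≡ 1 (mod 4)); a representation of m scales to one of n via (k·x)² + (k·y)² = k²(x² + y²). Each prime p ≡ 1 (mod 4) is itself a sum of two squares; find a² by testing p − a² for a perfect square:
  41: 41 − 1² = 40, 41 − 2² = 37, 41 − 3² = 32, 41 − 4² = 25 = 5² ⇒ 41 = 4² + 5².
  73: 73 − 1² = 72, 73 − 2² = 69, 73 − 3² = 64 = 8² ⇒ 73 = 3² + 8².
  Combine using the Brahmagupta–Fibonacci identity (a² + b²)(c² + d²) = (ac − bd)² + (ad + bc)² = (ac + bd)² + (ad − bc)²:
  41 · 73 = 2993: from (4² + 5²)(3² + 8²), take (4·3 − 5·8, 4·8 + 5·3) = (12 − 40, 32 + 15) = (-28, 47); dropping signs (only squares matter) gives (28, 47); check 28² + 47² = 784 + 2209 = 2993 ✓.
  Scale by k = 4: (4·28, 4·47) = (112, 188).
Step 4: Order so x ≤ y and verify: 112² + 188² = 12544 + 35344 = 47888 = n. ✓

n = 47888 = 112² + 188² (one valid representation with x ≤ y).


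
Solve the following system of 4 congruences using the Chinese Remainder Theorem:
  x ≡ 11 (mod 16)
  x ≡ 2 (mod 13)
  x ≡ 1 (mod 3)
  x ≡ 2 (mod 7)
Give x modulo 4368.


Product of moduli M = 16 · 13 · 3 · 7 = 4368.
Merge one congruence at a time:
  Start: x ≡ 11 (mod 16).
  Combine with x ≡ 2 (mod 13); new modulus lcm = 208.
    Write x = 11 + 16·t and substitute into x ≡ 2 (mod 13): 16·t ≡ 2 − 11 = -9 (mod 13).
    Reduce coefficients mod 13: 3·t ≡ 4 (mod 13).
    The inverse of 3 mod 13 is 9 (since 3·9 = 27 = 2·13 + 1), so t ≡ 9·4 = 36 ≡ 10 (mod 13).
    Then x = 11 + 16·10 = 171, valid modulo lcm(16, 13) = 208: x ≡ 171 (mod 208).
  Combine with x ≡ 1 (mod 3); new modulus lcm = 624.
    Write x = 171 + 208·t and substitute into x ≡ 1 (mod 3): 208·t ≡ 1 − 171 = -170 (mod 3).
    Reduce coefficients mod 3: 1·t ≡ 1 (mod 3).
    So t ≡ 1 (mod 3).
    Then x = 171 + 208·1 = 379, valid modulo lcm(208, 3) = 624: x ≡ 379 (mod 624).
  Combine with x ≡ 2 (mod 7); new modulus lcm = 4368.
    Write x = 379 + 624·t and substitute into x ≡ 2 (mod 7): 624·t ≡ 2 − 379 = -377 (mod 7).
    Reduce coefficients mod 7: 1·t ≡ 1 (mod 7).
    So t ≡ 1 (mod 7).
    Then x = 379 + 624·1 = 1003, valid modulo lcm(624, 7) = 4368: x ≡ 1003 (mod 4368).
Verify against each original: 1003 mod 16 = 11, 1003 mod 13 = 2, 1003 mod 3 = 1, 1003 mod 7 = 2.

x ≡ 1003 (mod 4368).


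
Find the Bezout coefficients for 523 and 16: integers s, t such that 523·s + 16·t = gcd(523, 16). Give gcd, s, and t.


Euclidean algorithm on (523, 16) — divide until remainder is 0:
  523 = 32 · 16 + 11
  16 = 1 · 11 + 5
  11 = 2 · 5 + 1
  5 = 5 · 1 + 0
gcd(523, 16) = 1.
Track Bezout coefficients alongside the remainders: start with r₀ = 523 = a·1 + b·0 (s = 1, t = 0) and r₁ = 16 = a·0 + b·1 (s = 0, t = 1); each new remainder r_{k+1} = r_{k-1} − q_k·r_k inherits s_{k+1} = s_{k-1} − q_k·s_k, t_{k+1} = t_{k-1} − q_k·t_k, so r_k = a·s_k + b·t_k at every step:
  q = 32: r = 11, s = 1 − 32·0 = 1, t = 0 − 32·1 = -32  (check: 523·1 + 16·(-32) = 11)
  q = 1: r = 5, s = 0 − 1·1 = -1, t = 1 − 1·(-32) = 33  (check: 523·(-1) + 16·33 = 5)
  q = 2: r = 1, s = 1 − 2·(-1) = 3, t = -32 − 2·33 = -98  (check: 523·3 + 16·(-98) = 1)
The row with r = 1 (the gcd) gives the Bezout coefficients s = 3, t = -98.
Result: 523 · (3) + 16 · (-98) = 1.

gcd(523, 16) = 1; s = 3, t = -98 (check: 523·3 + 16·(-98) = 1).


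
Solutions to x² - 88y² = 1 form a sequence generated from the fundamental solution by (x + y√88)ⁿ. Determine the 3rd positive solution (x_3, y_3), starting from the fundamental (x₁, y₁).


Step 1: Find the fundamental solution (x₁, y₁) of x² - 88y² = 1.
  Expand √88 as a continued fraction. a₀ = ⌊√88⌋ = 9; iterate m_{k+1} = d_k·a_k − m_k, d_{k+1} = (88 − m_{k+1}²)/d_k, a_{k+1} = ⌊(a₀ + m_{k+1})/d_{k+1}⌋ (starting m₀ = 0, d₀ = 1), with convergents p_k = a_k·p_{k-1} + p_{k-2}, q_k = a_k·q_{k-1} + q_{k-2} (p₋₁ = 1, q₋₁ = 0):
  k = 0: a₀ = 9; p₀/q₀ = 9/1; p₀² − 88·q₀² = 81 − 88 = -7.
  k = 1: m = 9, d = 7, a = ⌊(9 + 9)/7⌋ = 2; p/q = (2·9 + 1)/(2·1 + 0) = 19/2; p² − 88·q² = 361 − 352 = 9.
  k = 2: m = 5, d = 9, a = ⌊(9 + 5)/9⌋ = 1; p/q = (1·19 + 9)/(1·2 + 1) = 28/3; p² − 88·q² = 784 − 792 = -8.
  k = 3: m = 4, d = 8, a = ⌊(9 + 4)/8⌋ = 1; p/q = (1·28 + 19)/(1·3 + 2) = 47/5; p² − 88·q² = 2209 − 2200 = 9.
  k = 4: m = 4, d = 9, a = ⌊(9 + 4)/9⌋ = 1; p/q = (1·47 + 28)/(1·5 + 3) = 75/8; p² − 88·q² = 5625 − 5632 = -7.
  k = 5: m = 5, d = 7, a = ⌊(9 + 5)/7⌋ = 2; p/q = (2·75 + 47)/(2·8 + 5) = 197/21; p² − 88·q² = 38809 − 38808 = 1.
  The first convergent with p² − 88·q² = 1 gives the fundamental solution (x₁, y₁) = (197, 21).
Step 2: Apply the recurrence (x_{n+1}, y_{n+1}) = (x₁x_n + 88y₁y_n, x₁y_n + y₁x_n) repeatedly.
  From (x_1, y_1) = (197, 21): x_2 = 197·197 + 88·21·21 = 77617; y_2 = 197·21 + 21·197 = 8274.
  From (x_2, y_2) = (77617, 8274): x_3 = 197·77617 + 88·21·8274 = 30580901; y_3 = 197·8274 + 21·77617 = 3259935.
Step 3: Verify x_3² - 88·y_3² = 935191505971801 - 935191505971800 = 1 (should be 1). ✓

(x_1, y_1) = (197, 21); (x_3, y_3) = (30580901, 3259935).


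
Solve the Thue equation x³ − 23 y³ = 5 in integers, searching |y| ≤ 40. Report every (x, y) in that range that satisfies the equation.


The equation is x³ - 23y³ = 5. For fixed y, x³ = 23·y³ + 5, so a solution requires the RHS to be a perfect cube.
Strategy: iterate y from -40 to 40, compute RHS = 23·y³ + 5, and check whether it is a (positive or negative) perfect cube.
Check small values of y:
  y = 0: RHS = 5 is not a perfect cube.
  y = 1: RHS = 28 is not a perfect cube.
  y = -1: RHS = -18 is not a perfect cube.
  y = 2: RHS = 189 is not a perfect cube.
  y = -2: RHS = -179 is not a perfect cube.
  y = 3: RHS = 626 is not a perfect cube.
  y = -3: RHS = -616 is not a perfect cube.
Continuing the search up to |y| = 40 finds no solutions either.
No (x, y) in the scanned range satisfies the equation.

No integer solutions with |y| ≤ 40.


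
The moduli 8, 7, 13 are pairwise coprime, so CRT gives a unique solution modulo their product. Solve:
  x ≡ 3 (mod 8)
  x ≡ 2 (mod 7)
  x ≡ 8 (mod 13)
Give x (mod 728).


Moduli 8, 7, 13 are pairwise coprime; by CRT there is a unique solution modulo M = 8 · 7 · 13 = 728.
Solve pairwise, accumulating the modulus:
  Start with x ≡ 3 (mod 8).
  Combine with x ≡ 2 (mod 7): since gcd(8, 7) = 1, we get a unique residue mod 56.
    Write x = 3 + 8·t and substitute into x ≡ 2 (mod 7): 8·t ≡ 2 − 3 = -1 (mod 7).
    Reduce coefficients mod 7: 1·t ≡ 6 (mod 7).
    So t ≡ 6 (mod 7).
    Then x = 3 + 8·6 = 51, valid modulo lcm(8, 7) = 56: x ≡ 51 (mod 56).
  Combine with x ≡ 8 (mod 13): since gcd(56, 13) = 1, we get a unique residue mod 728.
    Write x = 51 + 56·t and substitute into x ≡ 8 (mod 13): 56·t ≡ 8 − 51 = -43 (mod 13).
    Reduce coefficients mod 13: 4·t ≡ 9 (mod 13).
    The inverse of 4 mod 13 is 10 (since 4·10 = 40 = 3·13 + 1), so t ≡ 10·9 = 90 ≡ 12 (mod 13).
    Then x = 51 + 56·12 = 723, valid modulo lcm(56, 13) = 728: x ≡ 723 (mod 728).
Verify: 723 mod 8 = 3 ✓, 723 mod 7 = 2 ✓, 723 mod 13 = 8 ✓.

x ≡ 723 (mod 728).


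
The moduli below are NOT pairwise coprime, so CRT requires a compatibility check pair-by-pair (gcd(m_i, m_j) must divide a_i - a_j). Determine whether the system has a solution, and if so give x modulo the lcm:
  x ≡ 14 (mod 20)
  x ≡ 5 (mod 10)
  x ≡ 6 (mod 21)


Moduli 20, 10, 21 are not pairwise coprime, so CRT works modulo lcm(m_i) when all pairwise compatibility conditions hold.
Pairwise compatibility: gcd(m_i, m_j) must divide a_i - a_j for every pair.
Merge one congruence at a time:
  Start: x ≡ 14 (mod 20).
  Combine with x ≡ 5 (mod 10): gcd(20, 10) = 10, and 5 - 14 = -9 is NOT divisible by 10.
    ⇒ system is inconsistent (no integer solution).

No solution (the system is inconsistent).


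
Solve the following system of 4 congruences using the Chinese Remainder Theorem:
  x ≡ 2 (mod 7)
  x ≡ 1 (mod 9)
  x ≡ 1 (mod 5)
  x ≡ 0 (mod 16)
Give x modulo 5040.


Product of moduli M = 7 · 9 · 5 · 16 = 5040.
Merge one congruence at a time:
  Start: x ≡ 2 (mod 7).
  Combine with x ≡ 1 (mod 9); new modulus lcm = 63.
    Write x = 2 + 7·t and substitute into x ≡ 1 (mod 9): 7·t ≡ 1 − 2 = -1 (mod 9).
    Reduce coefficients mod 9: 7·t ≡ 8 (mod 9).
    The inverse of 7 mod 9 is 4 (since 7·4 = 28 = 3·9 + 1), so t ≡ 4·8 = 32 ≡ 5 (mod 9).
    Then x = 2 + 7·5 = 37, valid modulo lcm(7, 9) = 63: x ≡ 37 (mod 63).
  Combine with x ≡ 1 (mod 5); new modulus lcm = 315.
    Write x = 37 + 63·t and substitute into x ≡ 1 (mod 5): 63·t ≡ 1 − 37 = -36 (mod 5).
    Reduce coefficients mod 5: 3·t ≡ 4 (mod 5).
    The inverse of 3 mod 5 is 2 (since 3·2 = 6 = 1·5 + 1), so t ≡ 2·4 = 8 ≡ 3 (mod 5).
    Then x = 37 + 63·3 = 226, valid modulo lcm(63, 5) = 315: x ≡ 226 (mod 315).
  Combine with x ≡ 0 (mod 16); new modulus lcm = 5040.
    Write x = 226 + 315·t and substitute into x ≡ 0 (mod 16): 315·t ≡ 0 − 226 = -226 (mod 16).
    Reduce coefficients mod 16: 11·t ≡ 14 (mod 16).
    The inverse of 11 mod 16 is 3 (since 11·3 = 33 = 2·16 + 1), so t ≡ 3·14 = 42 ≡ 10 (mod 16).
    Then x = 226 + 315·10 = 3376, valid modulo lcm(315, 16) = 5040: x ≡ 3376 (mod 5040).
Verify against each original: 3376 mod 7 = 2, 3376 mod 9 = 1, 3376 mod 5 = 1, 3376 mod 16 = 0.

x ≡ 3376 (mod 5040).


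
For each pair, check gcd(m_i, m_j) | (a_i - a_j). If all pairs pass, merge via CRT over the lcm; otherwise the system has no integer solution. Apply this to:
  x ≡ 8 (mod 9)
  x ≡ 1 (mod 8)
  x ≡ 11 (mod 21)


Moduli 9, 8, 21 are not pairwise coprime, so CRT works modulo lcm(m_i) when all pairwise compatibility conditions hold.
Pairwise compatibility: gcd(m_i, m_j) must divide a_i - a_j for every pair.
Merge one congruence at a time:
  Start: x ≡ 8 (mod 9).
  Combine with x ≡ 1 (mod 8): gcd(9, 8) = 1; 1 - 8 = -7, which IS divisible by 1, so compatible.
    Write x = 8 + 9·t and substitute into x ≡ 1 (mod 8): 9·t ≡ 1 − 8 = -7 (mod 8).
    Reduce coefficients mod 8: 1·t ≡ 1 (mod 8).
    So t ≡ 1 (mod 8).
    Then x = 8 + 9·1 = 17, valid modulo lcm(9, 8) = 72: x ≡ 17 (mod 72).
  Combine with x ≡ 11 (mod 21): gcd(72, 21) = 3; 11 - 17 = -6, which IS divisible by 3, so compatible.
    Write x = 17 + 72·t and substitute into x ≡ 11 (mod 21): 72·t ≡ 11 − 17 = -6 (mod 21).
    Divide the congruence (and modulus) by g = 3: 24·t ≡ -2 (mod 7).
    Reduce coefficients mod 7: 3·t ≡ 5 (mod 7).
    The inverse of 3 mod 7 is 5 (since 3·5 = 15 = 2·7 + 1), so t ≡ 5·5 = 25 ≡ 4 (mod 7).
    Then x = 17 + 72·4 = 305, valid modulo lcm(72, 21) = 504: x ≡ 305 (mod 504).
Verify: 305 mod 9 = 8, 305 mod 8 = 1, 305 mod 21 = 11.

x ≡ 305 (mod 504).


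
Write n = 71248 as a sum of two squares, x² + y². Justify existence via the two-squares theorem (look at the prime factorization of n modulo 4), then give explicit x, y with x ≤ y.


Step 1: Factor n = 71248 = 2^4 · 61 · 73.
Step 2: Check the mod-4 condition on each prime factor: 2 = 2 (special); 61 ≡ 1 (mod 4), exponent 1; 73 ≡ 1 (mod 4), exponent 1.
All primes ≡ 3 (mod 4) appear to even exponent (or don't appear), so by the two-squares theorem n IS expressible as a sum of two squares.
Step 3: Build a representation. Group n = k² · m with k = 4 and m = 61 · 73 = 4453 (a product of primes ≡ 1 (mod 4)); a representation of m scales to one of n via (k·x)² + (k·y)² = k²(x² + y²). Each prime p ≡ 1 (mod 4) is itself a sum of two squares; find a² by testing p − a² for a perfect square:
  61: 61 − 1² = 60, 61 − 2² = 57, 61 − 3² = 52, 61 − 4² = 45, 61 − 5² = 36 = 6² ⇒ 61 = 5² + 6².
  73: 73 − 1² = 72, 73 − 2² = 69, 73 − 3² = 64 = 8² ⇒ 73 = 3² + 8².
  Combine using the Brahmagupta–Fibonacci identity (a² + b²)(c² + d²) = (ac − bd)² + (ad + bc)² = (ac + bd)² + (ad − bc)²:
  61 · 73 = 4453: from (5² + 6²)(3² + 8²), take (5·3 − 6·8, 5·8 + 6·3) = (15 − 48, 40 + 18) = (-33, 58); dropping signs (only squares matter) gives (33, 58); check 33² + 58² = 1089 + 3364 = 4453 ✓.
  Scale by k = 4: (4·33, 4·58) = (132, 232).
Step 4: Order so x ≤ y and verify: 132² + 232² = 17424 + 53824 = 71248 = n. ✓

n = 71248 = 132² + 232² (one valid representation with x ≤ y).


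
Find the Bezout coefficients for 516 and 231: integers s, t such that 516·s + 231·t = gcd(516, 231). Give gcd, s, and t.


Euclidean algorithm on (516, 231) — divide until remainder is 0:
  516 = 2 · 231 + 54
  231 = 4 · 54 + 15
  54 = 3 · 15 + 9
  15 = 1 · 9 + 6
  9 = 1 · 6 + 3
  6 = 2 · 3 + 0
gcd(516, 231) = 3.
Track Bezout coefficients alongside the remainders: start with r₀ = 516 = a·1 + b·0 (s = 1, t = 0) and r₁ = 231 = a·0 + b·1 (s = 0, t = 1); each new remainder r_{k+1} = r_{k-1} − q_k·r_k inherits s_{k+1} = s_{k-1} − q_k·s_k, t_{k+1} = t_{k-1} − q_k·t_k, so r_k = a·s_k + b·t_k at every step:
  q = 2: r = 54, s = 1 − 2·0 = 1, t = 0 − 2·1 = -2  (check: 516·1 + 231·(-2) = 54)
  q = 4: r = 15, s = 0 − 4·1 = -4, t = 1 − 4·(-2) = 9  (check: 516·(-4) + 231·9 = 15)
  q = 3: r = 9, s = 1 − 3·(-4) = 13, t = -2 − 3·9 = -29  (check: 516·13 + 231·(-29) = 9)
  q = 1: r = 6, s = -4 − 1·13 = -17, t = 9 − 1·(-29) = 38  (check: 516·(-17) + 231·38 = 6)
  q = 1: r = 3, s = 13 − 1·(-17) = 30, t = -29 − 1·38 = -67  (check: 516·30 + 231·(-67) = 3)
The row with r = 3 (the gcd) gives the Bezout coefficients s = 30, t = -67.
Result: 516 · (30) + 231 · (-67) = 3.

gcd(516, 231) = 3; s = 30, t = -67 (check: 516·30 + 231·(-67) = 3).


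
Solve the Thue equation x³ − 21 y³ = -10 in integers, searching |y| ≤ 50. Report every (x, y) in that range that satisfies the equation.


The equation is x³ - 21y³ = -10. For fixed y, x³ = 21·y³ − 10, so a solution requires the RHS to be a perfect cube.
Strategy: iterate y from -50 to 50, compute RHS = 21·y³ − 10, and check whether it is a (positive or negative) perfect cube.
Check small values of y:
  y = 0: RHS = -10 is not a perfect cube.
  y = 1: RHS = 11 is not a perfect cube.
  y = -1: RHS = -31 is not a perfect cube.
  y = 2: RHS = 158 is not a perfect cube.
  y = -2: RHS = -178 is not a perfect cube.
  y = 3: RHS = 557 is not a perfect cube.
  y = -3: RHS = -577 is not a perfect cube.
Continuing the search up to |y| = 50 finds no solutions either.
No (x, y) in the scanned range satisfies the equation.

No integer solutions with |y| ≤ 50.


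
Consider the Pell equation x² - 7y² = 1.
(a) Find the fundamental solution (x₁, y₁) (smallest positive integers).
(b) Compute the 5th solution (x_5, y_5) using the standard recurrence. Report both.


Step 1: Find the fundamental solution (x₁, y₁) of x² - 7y² = 1.
  Expand √7 as a continued fraction. a₀ = ⌊√7⌋ = 2; iterate m_{k+1} = d_k·a_k − m_k, d_{k+1} = (7 − m_{k+1}²)/d_k, a_{k+1} = ⌊(a₀ + m_{k+1})/d_{k+1}⌋ (starting m₀ = 0, d₀ = 1), with convergents p_k = a_k·p_{k-1} + p_{k-2}, q_k = a_k·q_{k-1} + q_{k-2} (p₋₁ = 1, q₋₁ = 0):
  k = 0: a₀ = 2; p₀/q₀ = 2/1; p₀² − 7·q₀² = 4 − 7 = -3.
  k = 1: m = 2, d = 3, a = ⌊(2 + 2)/3⌋ = 1; p/q = (1·2 + 1)/(1·1 + 0) = 3/1; p² − 7·q² = 9 − 7 = 2.
  k = 2: m = 1, d = 2, a = ⌊(2 + 1)/2⌋ = 1; p/q = (1·3 + 2)/(1·1 + 1) = 5/2; p² − 7·q² = 25 − 28 = -3.
  k = 3: m = 1, d = 3, a = ⌊(2 + 1)/3⌋ = 1; p/q = (1·5 + 3)/(1·2 + 1) = 8/3; p² − 7·q² = 64 − 63 = 1.
  The first convergent with p² − 7·q² = 1 gives the fundamental solution (x₁, y₁) = (8, 3).
Step 2: Apply the recurrence (x_{n+1}, y_{n+1}) = (x₁x_n + 7y₁y_n, x₁y_n + y₁x_n) repeatedly.
  From (x_1, y_1) = (8, 3): x_2 = 8·8 + 7·3·3 = 127; y_2 = 8·3 + 3·8 = 48.
  From (x_2, y_2) = (127, 48): x_3 = 8·127 + 7·3·48 = 2024; y_3 = 8·48 + 3·127 = 765.
  From (x_3, y_3) = (2024, 765): x_4 = 8·2024 + 7·3·765 = 32257; y_4 = 8·765 + 3·2024 = 12192.
  From (x_4, y_4) = (32257, 12192): x_5 = 8·32257 + 7·3·12192 = 514088; y_5 = 8·12192 + 3·32257 = 194307.
Step 3: Verify x_5² - 7·y_5² = 264286471744 - 264286471743 = 1 (should be 1). ✓

(x_1, y_1) = (8, 3); (x_5, y_5) = (514088, 194307).


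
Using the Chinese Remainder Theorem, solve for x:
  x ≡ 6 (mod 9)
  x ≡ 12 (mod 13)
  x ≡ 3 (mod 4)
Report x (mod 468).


Moduli 9, 13, 4 are pairwise coprime; by CRT there is a unique solution modulo M = 9 · 13 · 4 = 468.
Solve pairwise, accumulating the modulus:
  Start with x ≡ 6 (mod 9).
  Combine with x ≡ 12 (mod 13): since gcd(9, 13) = 1, we get a unique residue mod 117.
    Write x = 6 + 9·t and substitute into x ≡ 12 (mod 13): 9·t ≡ 12 − 6 = 6 (mod 13).
    The inverse of 9 mod 13 is 3 (since 9·3 = 27 = 2·13 + 1), so t ≡ 3·6 = 18 ≡ 5 (mod 13).
    Then x = 6 + 9·5 = 51, valid modulo lcm(9, 13) = 117: x ≡ 51 (mod 117).
  Combine with x ≡ 3 (mod 4): since gcd(117, 4) = 1, we get a unique residue mod 468.
    Write x = 51 + 117·t and substitute into x ≡ 3 (mod 4): 117·t ≡ 3 − 51 = -48 (mod 4).
    Reduce coefficients mod 4: 1·t ≡ 0 (mod 4).
    So t ≡ 0 (mod 4).
    Then x = 51 + 117·0 = 51, valid modulo lcm(117, 4) = 468: x ≡ 51 (mod 468).
Verify: 51 mod 9 = 6 ✓, 51 mod 13 = 12 ✓, 51 mod 4 = 3 ✓.

x ≡ 51 (mod 468).


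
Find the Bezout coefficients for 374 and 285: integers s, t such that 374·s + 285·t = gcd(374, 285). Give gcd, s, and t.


Euclidean algorithm on (374, 285) — divide until remainder is 0:
  374 = 1 · 285 + 89
  285 = 3 · 89 + 18
  89 = 4 · 18 + 17
  18 = 1 · 17 + 1
  17 = 17 · 1 + 0
gcd(374, 285) = 1.
Track Bezout coefficients alongside the remainders: start with r₀ = 374 = a·1 + b·0 (s = 1, t = 0) and r₁ = 285 = a·0 + b·1 (s = 0, t = 1); each new remainder r_{k+1} = r_{k-1} − q_k·r_k inherits s_{k+1} = s_{k-1} − q_k·s_k, t_{k+1} = t_{k-1} − q_k·t_k, so r_k = a·s_k + b·t_k at every step:
  q = 1: r = 89, s = 1 − 1·0 = 1, t = 0 − 1·1 = -1  (check: 374·1 + 285·(-1) = 89)
  q = 3: r = 18, s = 0 − 3·1 = -3, t = 1 − 3·(-1) = 4  (check: 374·(-3) + 285·4 = 18)
  q = 4: r = 17, s = 1 − 4·(-3) = 13, t = -1 − 4·4 = -17  (check: 374·13 + 285·(-17) = 17)
  q = 1: r = 1, s = -3 − 1·13 = -16, t = 4 − 1·(-17) = 21  (check: 374·(-16) + 285·21 = 1)
The row with r = 1 (the gcd) gives the Bezout coefficients s = -16, t = 21.
Result: 374 · (-16) + 285 · (21) = 1.

gcd(374, 285) = 1; s = -16, t = 21 (check: 374·(-16) + 285·21 = 1).


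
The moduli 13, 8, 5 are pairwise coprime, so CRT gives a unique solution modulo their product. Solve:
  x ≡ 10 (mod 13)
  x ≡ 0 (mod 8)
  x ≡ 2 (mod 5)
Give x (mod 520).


Moduli 13, 8, 5 are pairwise coprime; by CRT there is a unique solution modulo M = 13 · 8 · 5 = 520.
Solve pairwise, accumulating the modulus:
  Start with x ≡ 10 (mod 13).
  Combine with x ≡ 0 (mod 8): since gcd(13, 8) = 1, we get a unique residue mod 104.
    Write x = 10 + 13·t and substitute into x ≡ 0 (mod 8): 13·t ≡ 0 − 10 = -10 (mod 8).
    Reduce coefficients mod 8: 5·t ≡ 6 (mod 8).
    The inverse of 5 mod 8 is 5 (since 5·5 = 25 = 3·8 + 1), so t ≡ 5·6 = 30 ≡ 6 (mod 8).
    Then x = 10 + 13·6 = 88, valid modulo lcm(13, 8) = 104: x ≡ 88 (mod 104).
  Combine with x ≡ 2 (mod 5): since gcd(104, 5) = 1, we get a unique residue mod 520.
    Write x = 88 + 104·t and substitute into x ≡ 2 (mod 5): 104·t ≡ 2 − 88 = -86 (mod 5).
    Reduce coefficients mod 5: 4·t ≡ 4 (mod 5).
    The inverse of 4 mod 5 is 4 (since 4·4 = 16 = 3·5 + 1), so t ≡ 4·4 = 16 ≡ 1 (mod 5).
    Then x = 88 + 104·1 = 192, valid modulo lcm(104, 5) = 520: x ≡ 192 (mod 520).
Verify: 192 mod 13 = 10 ✓, 192 mod 8 = 0 ✓, 192 mod 5 = 2 ✓.

x ≡ 192 (mod 520).


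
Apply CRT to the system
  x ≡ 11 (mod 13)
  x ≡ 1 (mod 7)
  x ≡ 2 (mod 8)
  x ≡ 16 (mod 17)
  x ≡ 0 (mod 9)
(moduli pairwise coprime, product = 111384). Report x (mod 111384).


Product of moduli M = 13 · 7 · 8 · 17 · 9 = 111384.
Merge one congruence at a time:
  Start: x ≡ 11 (mod 13).
  Combine with x ≡ 1 (mod 7); new modulus lcm = 91.
    Write x = 11 + 13·t and substitute into x ≡ 1 (mod 7): 13·t ≡ 1 − 11 = -10 (mod 7).
    Reduce coefficients mod 7: 6·t ≡ 4 (mod 7).
    The inverse of 6 mod 7 is 6 (since 6·6 = 36 = 5·7 + 1), so t ≡ 6·4 = 24 ≡ 3 (mod 7).
    Then x = 11 + 13·3 = 50, valid modulo lcm(13, 7) = 91: x ≡ 50 (mod 91).
  Combine with x ≡ 2 (mod 8); new modulus lcm = 728.
    Write x = 50 + 91·t and substitute into x ≡ 2 (mod 8): 91·t ≡ 2 − 50 = -48 (mod 8).
    Reduce coefficients mod 8: 3·t ≡ 0 (mod 8).
    The inverse of 3 mod 8 is 3 (since 3·3 = 9 = 1·8 + 1), so t ≡ 3·0 = 0 ≡ 0 (mod 8).
    Then x = 50 + 91·0 = 50, valid modulo lcm(91, 8) = 728: x ≡ 50 (mod 728).
  Combine with x ≡ 16 (mod 17); new modulus lcm = 12376.
    Write x = 50 + 728·t and substitute into x ≡ 16 (mod 17): 728·t ≡ 16 − 50 = -34 (mod 17).
    Reduce coefficients mod 17: 14·t ≡ 0 (mod 17).
    The inverse of 14 mod 17 is 11 (since 14·11 = 154 = 9·17 + 1), so t ≡ 11·0 = 0 ≡ 0 (mod 17).
    Then x = 50 + 728·0 = 50, valid modulo lcm(728, 17) = 12376: x ≡ 50 (mod 12376).
  Combine with x ≡ 0 (mod 9); new modulus lcm = 111384.
    Write x = 50 + 12376·t and substitute into x ≡ 0 (mod 9): 12376·t ≡ 0 − 50 = -50 (mod 9).
    Reduce coefficients mod 9: 1·t ≡ 4 (mod 9).
    So t ≡ 4 (mod 9).
    Then x = 50 + 12376·4 = 49554, valid modulo lcm(12376, 9) = 111384: x ≡ 49554 (mod 111384).
Verify against each original: 49554 mod 13 = 11, 49554 mod 7 = 1, 49554 mod 8 = 2, 49554 mod 17 = 16, 49554 mod 9 = 0.

x ≡ 49554 (mod 111384).


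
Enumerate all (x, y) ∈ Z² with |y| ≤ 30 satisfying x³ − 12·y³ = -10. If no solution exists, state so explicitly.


The equation is x³ - 12y³ = -10. For fixed y, x³ = 12·y³ − 10, so a solution requires the RHS to be a perfect cube.
Strategy: iterate y from -30 to 30, compute RHS = 12·y³ − 10, and check whether it is a (positive or negative) perfect cube.
Check small values of y:
  y = 0: RHS = -10 is not a perfect cube.
  y = 1: RHS = 2 is not a perfect cube.
  y = -1: RHS = -22 is not a perfect cube.
  y = 2: RHS = 86 is not a perfect cube.
  y = -2: RHS = -106 is not a perfect cube.
  y = 3: RHS = 314 is not a perfect cube.
  y = -3: RHS = -334 is not a perfect cube.
Continuing the search up to |y| = 30 finds no solutions either.
No (x, y) in the scanned range satisfies the equation.

No integer solutions with |y| ≤ 30.


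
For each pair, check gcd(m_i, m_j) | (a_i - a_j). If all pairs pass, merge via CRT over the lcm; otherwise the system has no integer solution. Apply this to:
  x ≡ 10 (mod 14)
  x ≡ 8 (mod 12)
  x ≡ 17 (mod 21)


Moduli 14, 12, 21 are not pairwise coprime, so CRT works modulo lcm(m_i) when all pairwise compatibility conditions hold.
Pairwise compatibility: gcd(m_i, m_j) must divide a_i - a_j for every pair.
Merge one congruence at a time:
  Start: x ≡ 10 (mod 14).
  Combine with x ≡ 8 (mod 12): gcd(14, 12) = 2; 8 - 10 = -2, which IS divisible by 2, so compatible.
    Write x = 10 + 14·t and substitute into x ≡ 8 (mod 12): 14·t ≡ 8 − 10 = -2 (mod 12).
    Divide the congruence (and modulus) by g = 2: 7·t ≡ -1 (mod 6).
    Reduce coefficients mod 6: 1·t ≡ 5 (mod 6).
    So t ≡ 5 (mod 6).
    Then x = 10 + 14·5 = 80, valid modulo lcm(14, 12) = 84: x ≡ 80 (mod 84).
  Combine with x ≡ 17 (mod 21): gcd(84, 21) = 21; 17 - 80 = -63, which IS divisible by 21, so compatible.
    Write x = 80 + 84·t and substitute into x ≡ 17 (mod 21): 84·t ≡ 17 − 80 = -63 (mod 21).
    Divide the congruence (and modulus) by g = 21: 4·t ≡ -3 (mod 1).
    Modulo 1 every t works; take t = 0.
    Then x = 80 + 84·0 = 80, valid modulo lcm(84, 21) = 84: x ≡ 80 (mod 84).
Verify: 80 mod 14 = 10, 80 mod 12 = 8, 80 mod 21 = 17.

x ≡ 80 (mod 84).


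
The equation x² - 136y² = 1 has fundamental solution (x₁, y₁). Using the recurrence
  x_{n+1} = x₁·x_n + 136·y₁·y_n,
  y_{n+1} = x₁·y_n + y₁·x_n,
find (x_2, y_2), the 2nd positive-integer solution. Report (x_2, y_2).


Step 1: Find the fundamental solution (x₁, y₁) of x² - 136y² = 1.
  Expand √136 as a continued fraction. a₀ = ⌊√136⌋ = 11; iterate m_{k+1} = d_k·a_k − m_k, d_{k+1} = (136 − m_{k+1}²)/d_k, a_{k+1} = ⌊(a₀ + m_{k+1})/d_{k+1}⌋ (starting m₀ = 0, d₀ = 1), with convergents p_k = a_k·p_{k-1} + p_{k-2}, q_k = a_k·q_{k-1} + q_{k-2} (p₋₁ = 1, q₋₁ = 0):
  k = 0: a₀ = 11; p₀/q₀ = 11/1; p₀² − 136·q₀² = 121 − 136 = -15.
  k = 1: m = 11, d = 15, a = ⌊(11 + 11)/15⌋ = 1; p/q = (1·11 + 1)/(1·1 + 0) = 12/1; p² − 136·q² = 144 − 136 = 8.
  k = 2: m = 4, d = 8, a = ⌊(11 + 4)/8⌋ = 1; p/q = (1·12 + 11)/(1·1 + 1) = 23/2; p² − 136·q² = 529 − 544 = -15.
  k = 3: m = 4, d = 15, a = ⌊(11 + 4)/15⌋ = 1; p/q = (1·23 + 12)/(1·2 + 1) = 35/3; p² − 136·q² = 1225 − 1224 = 1.
  The first convergent with p² − 136·q² = 1 gives the fundamental solution (x₁, y₁) = (35, 3).
Step 2: Apply the recurrence (x_{n+1}, y_{n+1}) = (x₁x_n + 136y₁y_n, x₁y_n + y₁x_n) repeatedly.
  From (x_1, y_1) = (35, 3): x_2 = 35·35 + 136·3·3 = 2449; y_2 = 35·3 + 3·35 = 210.
Step 3: Verify x_2² - 136·y_2² = 5997601 - 5997600 = 1 (should be 1). ✓

(x_1, y_1) = (35, 3); (x_2, y_2) = (2449, 210).


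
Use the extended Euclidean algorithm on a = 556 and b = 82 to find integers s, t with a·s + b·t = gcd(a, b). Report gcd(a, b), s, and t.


Euclidean algorithm on (556, 82) — divide until remainder is 0:
  556 = 6 · 82 + 64
  82 = 1 · 64 + 18
  64 = 3 · 18 + 10
  18 = 1 · 10 + 8
  10 = 1 · 8 + 2
  8 = 4 · 2 + 0
gcd(556, 82) = 2.
Track Bezout coefficients alongside the remainders: start with r₀ = 556 = a·1 + b·0 (s = 1, t = 0) and r₁ = 82 = a·0 + b·1 (s = 0, t = 1); each new remainder r_{k+1} = r_{k-1} − q_k·r_k inherits s_{k+1} = s_{k-1} − q_k·s_k, t_{k+1} = t_{k-1} − q_k·t_k, so r_k = a·s_k + b·t_k at every step:
  q = 6: r = 64, s = 1 − 6·0 = 1, t = 0 − 6·1 = -6  (check: 556·1 + 82·(-6) = 64)
  q = 1: r = 18, s = 0 − 1·1 = -1, t = 1 − 1·(-6) = 7  (check: 556·(-1) + 82·7 = 18)
  q = 3: r = 10, s = 1 − 3·(-1) = 4, t = -6 − 3·7 = -27  (check: 556·4 + 82·(-27) = 10)
  q = 1: r = 8, s = -1 − 1·4 = -5, t = 7 − 1·(-27) = 34  (check: 556·(-5) + 82·34 = 8)
  q = 1: r = 2, s = 4 − 1·(-5) = 9, t = -27 − 1·34 = -61  (check: 556·9 + 82·(-61) = 2)
The row with r = 2 (the gcd) gives the Bezout coefficients s = 9, t = -61.
Result: 556 · (9) + 82 · (-61) = 2.

gcd(556, 82) = 2; s = 9, t = -61 (check: 556·9 + 82·(-61) = 2).


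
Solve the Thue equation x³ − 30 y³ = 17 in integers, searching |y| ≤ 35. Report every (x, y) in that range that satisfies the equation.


The equation is x³ - 30y³ = 17. For fixed y, x³ = 30·y³ + 17, so a solution requires the RHS to be a perfect cube.
Strategy: iterate y from -35 to 35, compute RHS = 30·y³ + 17, and check whether it is a (positive or negative) perfect cube.
Check small values of y:
  y = 0: RHS = 17 is not a perfect cube.
  y = 1: RHS = 47 is not a perfect cube.
  y = -1: RHS = -13 is not a perfect cube.
  y = 2: RHS = 257 is not a perfect cube.
  y = -2: RHS = -223 is not a perfect cube.
  y = 3: RHS = 827 is not a perfect cube.
  y = -3: RHS = -793 is not a perfect cube.
Continuing the search up to |y| = 35 finds no solutions either.
No (x, y) in the scanned range satisfies the equation.

No integer solutions with |y| ≤ 35.


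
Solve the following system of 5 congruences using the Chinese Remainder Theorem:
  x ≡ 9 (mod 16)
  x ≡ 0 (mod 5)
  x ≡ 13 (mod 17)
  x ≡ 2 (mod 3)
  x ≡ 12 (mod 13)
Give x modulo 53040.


Product of moduli M = 16 · 5 · 17 · 3 · 13 = 53040.
Merge one congruence at a time:
  Start: x ≡ 9 (mod 16).
  Combine with x ≡ 0 (mod 5); new modulus lcm = 80.
    Write x = 9 + 16·t and substitute into x ≡ 0 (mod 5): 16·t ≡ 0 − 9 = -9 (mod 5).
    Reduce coefficients mod 5: 1·t ≡ 1 (mod 5).
    So t ≡ 1 (mod 5).
    Then x = 9 + 16·1 = 25, valid modulo lcm(16, 5) = 80: x ≡ 25 (mod 80).
  Combine with x ≡ 13 (mod 17); new modulus lcm = 1360.
    Write x = 25 + 80·t and substitute into x ≡ 13 (mod 17): 80·t ≡ 13 − 25 = -12 (mod 17).
    Reduce coefficients mod 17: 12·t ≡ 5 (mod 17).
    The inverse of 12 mod 17 is 10 (since 12·10 = 120 = 7·17 + 1), so t ≡ 10·5 = 50 ≡ 16 (mod 17).
    Then x = 25 + 80·16 = 1305, valid modulo lcm(80, 17) = 1360: x ≡ 1305 (mod 1360).
  Combine with x ≡ 2 (mod 3); new modulus lcm = 4080.
    Write x = 1305 + 1360·t and substitute into x ≡ 2 (mod 3): 1360·t ≡ 2 − 1305 = -1303 (mod 3).
    Reduce coefficients mod 3: 1·t ≡ 2 (mod 3).
    So t ≡ 2 (mod 3).
    Then x = 1305 + 1360·2 = 4025, valid modulo lcm(1360, 3) = 4080: x ≡ 4025 (mod 4080).
  Combine with x ≡ 12 (mod 13); new modulus lcm = 53040.
    Write x = 4025 + 4080·t and substitute into x ≡ 12 (mod 13): 4080·t ≡ 12 − 4025 = -4013 (mod 13).
    Reduce coefficients mod 13: 11·t ≡ 4 (mod 13).
    The inverse of 11 mod 13 is 6 (since 11·6 = 66 = 5·13 + 1), so t ≡ 6·4 = 24 ≡ 11 (mod 13).
    Then x = 4025 + 4080·11 = 48905, valid modulo lcm(4080, 13) = 53040: x ≡ 48905 (mod 53040).
Verify against each original: 48905 mod 16 = 9, 48905 mod 5 = 0, 48905 mod 17 = 13, 48905 mod 3 = 2, 48905 mod 13 = 12.

x ≡ 48905 (mod 53040).
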